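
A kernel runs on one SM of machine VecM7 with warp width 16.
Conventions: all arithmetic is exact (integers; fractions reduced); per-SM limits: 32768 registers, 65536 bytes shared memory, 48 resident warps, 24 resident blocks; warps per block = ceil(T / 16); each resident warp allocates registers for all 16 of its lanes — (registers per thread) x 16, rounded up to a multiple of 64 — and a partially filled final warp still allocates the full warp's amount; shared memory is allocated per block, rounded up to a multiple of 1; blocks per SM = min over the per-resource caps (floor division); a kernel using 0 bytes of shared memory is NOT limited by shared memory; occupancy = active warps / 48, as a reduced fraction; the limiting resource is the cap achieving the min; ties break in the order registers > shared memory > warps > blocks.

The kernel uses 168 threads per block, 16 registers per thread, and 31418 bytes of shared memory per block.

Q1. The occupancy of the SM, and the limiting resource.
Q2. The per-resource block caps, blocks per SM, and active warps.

Answer: occupancy 11/24, limited by shared memory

registers: 11 blocks
shared memory: 2 blocks
warps: 4 blocks
blocks: 24 blocks

Answer: 2 blocks, 22 active warps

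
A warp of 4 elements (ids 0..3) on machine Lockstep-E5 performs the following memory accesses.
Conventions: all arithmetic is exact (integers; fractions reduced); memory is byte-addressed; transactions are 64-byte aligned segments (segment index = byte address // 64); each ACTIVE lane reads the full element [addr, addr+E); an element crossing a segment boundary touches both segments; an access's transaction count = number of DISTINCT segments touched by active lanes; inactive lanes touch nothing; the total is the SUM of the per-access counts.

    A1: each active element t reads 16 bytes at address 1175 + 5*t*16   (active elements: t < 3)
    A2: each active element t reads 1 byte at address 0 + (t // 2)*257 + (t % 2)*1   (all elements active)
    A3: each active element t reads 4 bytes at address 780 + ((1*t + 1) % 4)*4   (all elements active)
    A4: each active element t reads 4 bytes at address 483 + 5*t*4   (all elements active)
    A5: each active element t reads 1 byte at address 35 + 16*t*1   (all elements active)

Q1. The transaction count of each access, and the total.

A1: 4 transactions
A2: 2 transactions
A3: 1 transaction
A4: 2 transactions
A5: 2 transactions

Answer: 4,2,1,2,2; total 11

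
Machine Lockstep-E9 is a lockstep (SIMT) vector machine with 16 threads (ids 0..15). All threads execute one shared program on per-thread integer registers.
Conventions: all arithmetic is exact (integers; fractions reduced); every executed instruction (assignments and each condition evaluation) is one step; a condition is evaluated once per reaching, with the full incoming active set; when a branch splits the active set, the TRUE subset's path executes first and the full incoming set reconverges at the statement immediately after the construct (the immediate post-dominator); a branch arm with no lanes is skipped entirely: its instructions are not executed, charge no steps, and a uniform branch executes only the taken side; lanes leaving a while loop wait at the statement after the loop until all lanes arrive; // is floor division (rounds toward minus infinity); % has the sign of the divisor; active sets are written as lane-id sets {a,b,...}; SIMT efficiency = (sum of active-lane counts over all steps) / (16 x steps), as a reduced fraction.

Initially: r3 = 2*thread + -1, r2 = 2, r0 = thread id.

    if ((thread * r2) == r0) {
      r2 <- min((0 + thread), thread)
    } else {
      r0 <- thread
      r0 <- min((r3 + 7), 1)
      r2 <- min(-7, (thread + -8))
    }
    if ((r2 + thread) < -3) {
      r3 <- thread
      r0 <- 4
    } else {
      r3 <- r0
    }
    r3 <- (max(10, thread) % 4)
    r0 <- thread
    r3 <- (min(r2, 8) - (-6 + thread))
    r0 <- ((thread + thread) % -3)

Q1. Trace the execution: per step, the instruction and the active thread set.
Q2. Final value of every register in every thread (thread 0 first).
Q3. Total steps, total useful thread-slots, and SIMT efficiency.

step 0: eval ((thread * r2) == r0)   {0,1,2,3,4,5,6,7,8,9,10,11,12,13,14,15}
step 1: r2 <- min((0 + thread), thread) {0}
step 2: r0 <- thread                 {1,2,3,4,5,6,7,8,9,10,11,12,13,14,15}
step 3: r0 <- min((r3 + 7), 1)       {1,2,3,4,5,6,7,8,9,10,11,12,13,14,15}
step 4: r2 <- min(-7, (thread + -8)) {1,2,3,4,5,6,7,8,9,10,11,12,13,14,15}
step 5: eval ((r2 + thread) < -3)    {0,1,2,3,4,5,6,7,8,9,10,11,12,13,14,15}
step 6: r3 <- thread                 {1,2,3}
step 7: r0 <- 4                      {1,2,3}
step 8: r3 <- r0                     {0,4,5,6,7,8,9,10,11,12,13,14,15}
step 9: r3 <- (max(10, thread) % 4)  {0,1,2,3,4,5,6,7,8,9,10,11,12,13,14,15}
step 10: r0 <- thread                 {0,1,2,3,4,5,6,7,8,9,10,11,12,13,14,15}
step 11: r3 <- (min(r2, 8) - (-6 + thread)) {0,1,2,3,4,5,6,7,8,9,10,11,12,13,14,15}
step 12: r0 <- ((thread + thread) % -3) {0,1,2,3,4,5,6,7,8,9,10,11,12,13,14,15}

Answer: 13 steps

r3: 6,-2,-3,-4,-5,-6,-7,-8,-9,-10,-11,-12,-13,-14,-15,-16
r2: 0,-7,-7,-7,-7,-7,-7,-7,-7,-7,-7,-7,-7,-7,-7,-7
r0: 0,-1,-2,0,-1,-2,0,-1,-2,0,-1,-2,0,-1,-2,0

steps = 13; useful = 161; efficiency = 161/208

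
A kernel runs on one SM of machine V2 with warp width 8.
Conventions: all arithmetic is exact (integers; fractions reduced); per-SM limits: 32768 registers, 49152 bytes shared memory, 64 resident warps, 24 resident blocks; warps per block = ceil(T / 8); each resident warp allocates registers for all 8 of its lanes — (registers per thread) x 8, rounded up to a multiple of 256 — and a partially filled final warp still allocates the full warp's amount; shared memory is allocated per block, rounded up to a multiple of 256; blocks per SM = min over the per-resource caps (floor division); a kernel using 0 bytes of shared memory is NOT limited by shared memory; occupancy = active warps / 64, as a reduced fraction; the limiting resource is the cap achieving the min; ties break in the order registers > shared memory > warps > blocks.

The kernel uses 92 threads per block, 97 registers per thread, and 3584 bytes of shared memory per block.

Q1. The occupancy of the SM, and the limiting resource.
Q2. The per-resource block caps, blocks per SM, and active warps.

Answer: occupancy 3/8, limited by registers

registers: 2 blocks
shared memory: 13 blocks
warps: 5 blocks
blocks: 24 blocks

Answer: 2 blocks, 24 active warps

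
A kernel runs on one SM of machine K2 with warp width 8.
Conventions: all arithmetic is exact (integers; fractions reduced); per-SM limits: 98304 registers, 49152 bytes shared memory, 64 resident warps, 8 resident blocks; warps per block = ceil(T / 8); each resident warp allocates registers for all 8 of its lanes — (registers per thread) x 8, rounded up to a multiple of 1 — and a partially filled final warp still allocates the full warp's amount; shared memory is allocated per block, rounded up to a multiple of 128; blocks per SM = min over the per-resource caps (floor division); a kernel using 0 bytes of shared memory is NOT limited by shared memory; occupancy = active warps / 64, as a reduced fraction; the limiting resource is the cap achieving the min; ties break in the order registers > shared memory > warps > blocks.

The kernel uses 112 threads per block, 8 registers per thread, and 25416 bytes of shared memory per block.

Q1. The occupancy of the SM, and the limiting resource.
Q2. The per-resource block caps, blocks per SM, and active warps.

Answer: occupancy 7/32, limited by shared memory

registers: 109 blocks
shared memory: 1 block
warps: 4 blocks
blocks: 8 blocks

Answer: 1 block, 14 active warps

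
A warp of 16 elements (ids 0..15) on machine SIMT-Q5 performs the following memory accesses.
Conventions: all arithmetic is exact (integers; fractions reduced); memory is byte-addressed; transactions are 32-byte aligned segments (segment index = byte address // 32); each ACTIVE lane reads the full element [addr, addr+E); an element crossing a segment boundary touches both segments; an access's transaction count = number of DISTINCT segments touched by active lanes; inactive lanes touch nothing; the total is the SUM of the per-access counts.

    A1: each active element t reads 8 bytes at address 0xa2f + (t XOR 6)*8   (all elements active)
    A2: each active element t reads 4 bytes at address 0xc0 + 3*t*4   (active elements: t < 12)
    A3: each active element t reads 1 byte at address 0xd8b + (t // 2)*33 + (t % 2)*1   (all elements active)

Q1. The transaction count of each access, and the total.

A1: 5 transactions
A2: 5 transactions
A3: 8 transactions

Answer: 5,5,8; total 18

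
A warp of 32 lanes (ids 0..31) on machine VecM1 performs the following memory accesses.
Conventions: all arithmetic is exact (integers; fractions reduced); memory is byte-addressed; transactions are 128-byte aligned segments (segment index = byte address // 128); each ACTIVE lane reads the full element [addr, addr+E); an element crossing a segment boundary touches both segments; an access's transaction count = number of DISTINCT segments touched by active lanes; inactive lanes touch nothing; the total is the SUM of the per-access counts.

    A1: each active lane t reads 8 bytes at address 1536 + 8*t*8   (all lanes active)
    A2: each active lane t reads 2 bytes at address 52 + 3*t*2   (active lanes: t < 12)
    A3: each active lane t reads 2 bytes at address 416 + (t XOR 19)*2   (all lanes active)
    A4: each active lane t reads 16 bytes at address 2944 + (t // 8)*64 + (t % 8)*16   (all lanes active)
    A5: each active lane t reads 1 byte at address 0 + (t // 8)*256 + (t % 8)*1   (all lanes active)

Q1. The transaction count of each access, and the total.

A1: 16 transactions
A2: 1 transaction
A3: 1 transaction
A4: 3 transactions
A5: 4 transactions

Answer: 16,1,1,3,4; total 25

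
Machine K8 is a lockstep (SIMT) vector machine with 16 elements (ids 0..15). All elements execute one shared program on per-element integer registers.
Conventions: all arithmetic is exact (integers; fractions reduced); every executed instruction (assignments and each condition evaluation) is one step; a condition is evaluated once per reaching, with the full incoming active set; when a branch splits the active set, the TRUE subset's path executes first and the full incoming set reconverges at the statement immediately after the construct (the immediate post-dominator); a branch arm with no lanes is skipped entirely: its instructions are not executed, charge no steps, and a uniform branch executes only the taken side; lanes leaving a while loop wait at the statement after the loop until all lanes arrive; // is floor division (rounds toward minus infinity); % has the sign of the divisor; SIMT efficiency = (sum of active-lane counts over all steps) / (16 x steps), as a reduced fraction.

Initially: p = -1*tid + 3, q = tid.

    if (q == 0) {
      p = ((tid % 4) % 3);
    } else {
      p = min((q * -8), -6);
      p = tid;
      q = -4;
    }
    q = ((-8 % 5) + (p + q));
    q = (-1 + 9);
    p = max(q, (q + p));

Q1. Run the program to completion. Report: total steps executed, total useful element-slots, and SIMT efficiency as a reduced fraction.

Answer: 8 steps, 110 useful, 55/64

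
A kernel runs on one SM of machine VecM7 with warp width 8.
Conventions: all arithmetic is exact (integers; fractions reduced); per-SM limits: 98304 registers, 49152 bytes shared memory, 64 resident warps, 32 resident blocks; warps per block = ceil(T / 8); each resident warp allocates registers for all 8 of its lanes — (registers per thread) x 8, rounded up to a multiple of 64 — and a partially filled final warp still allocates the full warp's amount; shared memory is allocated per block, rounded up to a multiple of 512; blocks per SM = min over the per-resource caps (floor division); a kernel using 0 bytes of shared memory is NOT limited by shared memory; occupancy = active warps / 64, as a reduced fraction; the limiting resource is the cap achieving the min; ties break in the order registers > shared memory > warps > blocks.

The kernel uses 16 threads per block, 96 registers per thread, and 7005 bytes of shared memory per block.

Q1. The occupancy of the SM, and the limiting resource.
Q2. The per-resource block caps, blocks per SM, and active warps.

Answer: occupancy 3/16, limited by shared memory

registers: 64 blocks
shared memory: 6 blocks
warps: 32 blocks
blocks: 32 blocks

Answer: 6 blocks, 12 active warps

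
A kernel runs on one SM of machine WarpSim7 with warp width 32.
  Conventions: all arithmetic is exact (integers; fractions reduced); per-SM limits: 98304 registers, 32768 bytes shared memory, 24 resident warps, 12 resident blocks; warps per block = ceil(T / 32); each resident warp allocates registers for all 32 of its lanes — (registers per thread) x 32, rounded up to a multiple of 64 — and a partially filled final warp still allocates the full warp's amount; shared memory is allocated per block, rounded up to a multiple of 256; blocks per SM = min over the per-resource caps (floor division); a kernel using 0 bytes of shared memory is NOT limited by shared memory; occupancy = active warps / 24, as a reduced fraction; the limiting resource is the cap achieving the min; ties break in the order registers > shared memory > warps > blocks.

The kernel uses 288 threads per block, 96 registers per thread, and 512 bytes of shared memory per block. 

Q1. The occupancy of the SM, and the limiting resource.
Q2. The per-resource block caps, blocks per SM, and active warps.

Answer: occupancy 3/4, limited by warps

registers: 3 blocks
shared memory: 64 blocks
warps: 2 blocks
blocks: 12 blocks

Answer: 2 blocks, 18 active warps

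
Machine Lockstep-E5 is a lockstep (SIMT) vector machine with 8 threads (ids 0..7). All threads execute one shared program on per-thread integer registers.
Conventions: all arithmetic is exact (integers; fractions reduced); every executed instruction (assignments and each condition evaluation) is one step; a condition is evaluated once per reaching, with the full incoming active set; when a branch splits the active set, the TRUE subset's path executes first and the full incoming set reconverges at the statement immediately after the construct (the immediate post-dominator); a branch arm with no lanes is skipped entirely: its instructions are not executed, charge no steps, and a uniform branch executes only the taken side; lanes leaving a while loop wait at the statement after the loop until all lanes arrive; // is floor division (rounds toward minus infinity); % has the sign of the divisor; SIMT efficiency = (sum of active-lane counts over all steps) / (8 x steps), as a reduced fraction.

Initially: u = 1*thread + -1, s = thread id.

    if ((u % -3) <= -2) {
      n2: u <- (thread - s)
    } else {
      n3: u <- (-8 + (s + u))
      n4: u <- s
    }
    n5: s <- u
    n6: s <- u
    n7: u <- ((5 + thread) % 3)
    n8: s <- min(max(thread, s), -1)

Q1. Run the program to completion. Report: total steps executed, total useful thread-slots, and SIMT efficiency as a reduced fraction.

Answer: 8 steps, 54 useful, 27/32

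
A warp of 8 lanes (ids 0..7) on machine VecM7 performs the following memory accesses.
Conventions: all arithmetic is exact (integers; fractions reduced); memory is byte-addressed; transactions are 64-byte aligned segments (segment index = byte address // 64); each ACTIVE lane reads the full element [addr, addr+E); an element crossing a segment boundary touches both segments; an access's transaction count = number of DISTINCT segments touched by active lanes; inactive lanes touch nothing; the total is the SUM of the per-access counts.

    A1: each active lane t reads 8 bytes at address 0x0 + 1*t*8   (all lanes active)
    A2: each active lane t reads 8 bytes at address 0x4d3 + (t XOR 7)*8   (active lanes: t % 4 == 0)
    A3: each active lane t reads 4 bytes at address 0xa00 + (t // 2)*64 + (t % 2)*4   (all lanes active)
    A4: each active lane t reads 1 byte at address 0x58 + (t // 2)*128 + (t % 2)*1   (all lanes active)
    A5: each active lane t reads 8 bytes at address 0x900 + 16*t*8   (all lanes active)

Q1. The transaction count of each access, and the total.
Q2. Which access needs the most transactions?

A1: 1 transaction
A2: 2 transactions
A3: 4 transactions
A4: 4 transactions
A5: 8 transactions

Answer: 1,2,4,4,8; total 19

Answer: A5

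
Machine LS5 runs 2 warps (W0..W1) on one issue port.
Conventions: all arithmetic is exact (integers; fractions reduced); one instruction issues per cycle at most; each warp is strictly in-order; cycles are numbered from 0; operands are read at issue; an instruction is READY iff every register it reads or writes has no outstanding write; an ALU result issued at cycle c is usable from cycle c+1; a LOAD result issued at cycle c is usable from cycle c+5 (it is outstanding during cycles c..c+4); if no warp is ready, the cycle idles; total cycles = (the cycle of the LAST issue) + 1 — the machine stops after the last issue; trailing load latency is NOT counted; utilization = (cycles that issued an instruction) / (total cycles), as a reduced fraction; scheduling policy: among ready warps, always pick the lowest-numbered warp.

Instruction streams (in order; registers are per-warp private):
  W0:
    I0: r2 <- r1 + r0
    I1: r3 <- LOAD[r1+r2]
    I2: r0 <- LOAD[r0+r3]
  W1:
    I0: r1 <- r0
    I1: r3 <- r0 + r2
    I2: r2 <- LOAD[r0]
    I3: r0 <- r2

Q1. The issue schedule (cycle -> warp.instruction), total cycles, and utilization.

cycle 0: W0.I0
cycle 1: W0.I1
cycle 2: W1.I0
cycle 3: W1.I1
cycle 4: W1.I2
cycle 5: idle
cycle 6: W0.I2
cycle 7: idle
cycle 8: idle
cycle 9: W1.I3

Answer: 10 cycles, utilization 7/10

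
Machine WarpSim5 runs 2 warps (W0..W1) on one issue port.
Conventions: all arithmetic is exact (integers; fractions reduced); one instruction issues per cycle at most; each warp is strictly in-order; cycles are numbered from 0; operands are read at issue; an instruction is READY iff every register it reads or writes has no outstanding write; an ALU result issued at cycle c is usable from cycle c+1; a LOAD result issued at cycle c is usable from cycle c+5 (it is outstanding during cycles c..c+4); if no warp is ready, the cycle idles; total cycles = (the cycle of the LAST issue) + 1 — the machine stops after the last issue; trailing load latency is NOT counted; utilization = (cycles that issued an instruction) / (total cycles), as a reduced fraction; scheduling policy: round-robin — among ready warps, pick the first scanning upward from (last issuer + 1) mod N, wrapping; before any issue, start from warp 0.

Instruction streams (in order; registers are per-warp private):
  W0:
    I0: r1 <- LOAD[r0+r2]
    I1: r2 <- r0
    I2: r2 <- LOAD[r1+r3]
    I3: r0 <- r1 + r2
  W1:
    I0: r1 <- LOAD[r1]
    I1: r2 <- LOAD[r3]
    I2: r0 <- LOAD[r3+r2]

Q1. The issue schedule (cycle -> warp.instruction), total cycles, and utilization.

cycle 0: W0.I0
cycle 1: W1.I0
cycle 2: W0.I1
cycle 3: W1.I1
cycle 4: idle
cycle 5: W0.I2
cycle 6: idle
cycle 7: idle
cycle 8: W1.I2
cycle 9: idle
cycle 10: W0.I3

Answer: 11 cycles, utilization 7/11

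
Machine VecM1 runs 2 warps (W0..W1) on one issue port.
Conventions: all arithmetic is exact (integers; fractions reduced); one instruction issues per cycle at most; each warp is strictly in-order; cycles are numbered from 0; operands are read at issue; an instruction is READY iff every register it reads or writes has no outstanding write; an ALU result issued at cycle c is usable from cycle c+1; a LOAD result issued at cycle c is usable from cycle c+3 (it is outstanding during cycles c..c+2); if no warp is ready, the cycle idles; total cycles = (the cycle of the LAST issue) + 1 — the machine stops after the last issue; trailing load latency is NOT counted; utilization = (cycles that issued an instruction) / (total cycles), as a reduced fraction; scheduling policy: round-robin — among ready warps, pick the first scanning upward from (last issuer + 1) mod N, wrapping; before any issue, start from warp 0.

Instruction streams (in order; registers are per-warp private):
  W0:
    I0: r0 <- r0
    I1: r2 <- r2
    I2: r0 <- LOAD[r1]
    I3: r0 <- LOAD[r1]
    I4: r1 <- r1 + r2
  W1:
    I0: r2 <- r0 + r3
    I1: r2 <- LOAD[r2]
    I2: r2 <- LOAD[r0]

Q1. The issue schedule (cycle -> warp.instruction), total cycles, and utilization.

cycle 0: W0.I0
cycle 1: W1.I0
cycle 2: W0.I1
cycle 3: W1.I1
cycle 4: W0.I2
cycle 5: idle
cycle 6: W1.I2
cycle 7: W0.I3
cycle 8: W0.I4

Answer: 9 cycles, utilization 8/9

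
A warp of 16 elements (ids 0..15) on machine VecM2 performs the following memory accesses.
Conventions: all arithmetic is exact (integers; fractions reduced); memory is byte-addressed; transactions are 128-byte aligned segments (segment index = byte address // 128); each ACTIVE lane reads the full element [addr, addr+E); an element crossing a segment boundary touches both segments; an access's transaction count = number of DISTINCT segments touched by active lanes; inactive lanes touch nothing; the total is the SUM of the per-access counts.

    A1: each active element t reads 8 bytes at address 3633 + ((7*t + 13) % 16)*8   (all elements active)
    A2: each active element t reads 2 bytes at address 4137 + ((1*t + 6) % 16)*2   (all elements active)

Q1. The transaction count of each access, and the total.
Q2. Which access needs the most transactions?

A1: 2 transactions
A2: 1 transaction

Answer: 2,1; total 3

Answer: A1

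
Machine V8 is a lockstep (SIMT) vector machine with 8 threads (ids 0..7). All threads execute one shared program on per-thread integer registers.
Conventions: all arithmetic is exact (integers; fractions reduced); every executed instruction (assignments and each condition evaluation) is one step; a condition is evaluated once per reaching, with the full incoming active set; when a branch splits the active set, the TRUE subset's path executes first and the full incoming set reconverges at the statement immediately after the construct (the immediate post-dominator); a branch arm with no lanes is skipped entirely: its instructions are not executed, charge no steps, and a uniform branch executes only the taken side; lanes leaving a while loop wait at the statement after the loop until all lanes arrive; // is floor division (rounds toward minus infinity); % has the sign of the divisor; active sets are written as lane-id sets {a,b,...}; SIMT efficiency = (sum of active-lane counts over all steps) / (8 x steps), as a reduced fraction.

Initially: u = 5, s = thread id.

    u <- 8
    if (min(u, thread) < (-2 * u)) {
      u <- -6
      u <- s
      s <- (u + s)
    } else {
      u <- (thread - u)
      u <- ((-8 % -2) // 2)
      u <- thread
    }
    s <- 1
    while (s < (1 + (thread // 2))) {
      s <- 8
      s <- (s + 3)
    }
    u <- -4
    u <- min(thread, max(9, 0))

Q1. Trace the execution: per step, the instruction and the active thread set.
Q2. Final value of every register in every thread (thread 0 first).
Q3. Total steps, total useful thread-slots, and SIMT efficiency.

step 0: u <- 8                       {0,1,2,3,4,5,6,7}
step 1: eval (min(u, thread) < (-2 * u)) {0,1,2,3,4,5,6,7}
step 2: u <- (thread - u)            {0,1,2,3,4,5,6,7}
step 3: u <- ((-8 % -2) // 2)        {0,1,2,3,4,5,6,7}
step 4: u <- thread                  {0,1,2,3,4,5,6,7}
step 5: s <- 1                       {0,1,2,3,4,5,6,7}
step 6: eval (s < (1 + (thread // 2))) {0,1,2,3,4,5,6,7}
step 7: s <- 8                       {2,3,4,5,6,7}
step 8: s <- (s + 3)                 {2,3,4,5,6,7}
step 9: eval (s < (1 + (thread // 2))) {2,3,4,5,6,7}
step 10: u <- -4                      {0,1,2,3,4,5,6,7}
step 11: u <- min(thread, max(9, 0))  {0,1,2,3,4,5,6,7}

Answer: 12 steps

u: 0,1,2,3,4,5,6,7
s: 1,1,11,11,11,11,11,11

steps = 12; useful = 90; efficiency = 90/96 = 15/16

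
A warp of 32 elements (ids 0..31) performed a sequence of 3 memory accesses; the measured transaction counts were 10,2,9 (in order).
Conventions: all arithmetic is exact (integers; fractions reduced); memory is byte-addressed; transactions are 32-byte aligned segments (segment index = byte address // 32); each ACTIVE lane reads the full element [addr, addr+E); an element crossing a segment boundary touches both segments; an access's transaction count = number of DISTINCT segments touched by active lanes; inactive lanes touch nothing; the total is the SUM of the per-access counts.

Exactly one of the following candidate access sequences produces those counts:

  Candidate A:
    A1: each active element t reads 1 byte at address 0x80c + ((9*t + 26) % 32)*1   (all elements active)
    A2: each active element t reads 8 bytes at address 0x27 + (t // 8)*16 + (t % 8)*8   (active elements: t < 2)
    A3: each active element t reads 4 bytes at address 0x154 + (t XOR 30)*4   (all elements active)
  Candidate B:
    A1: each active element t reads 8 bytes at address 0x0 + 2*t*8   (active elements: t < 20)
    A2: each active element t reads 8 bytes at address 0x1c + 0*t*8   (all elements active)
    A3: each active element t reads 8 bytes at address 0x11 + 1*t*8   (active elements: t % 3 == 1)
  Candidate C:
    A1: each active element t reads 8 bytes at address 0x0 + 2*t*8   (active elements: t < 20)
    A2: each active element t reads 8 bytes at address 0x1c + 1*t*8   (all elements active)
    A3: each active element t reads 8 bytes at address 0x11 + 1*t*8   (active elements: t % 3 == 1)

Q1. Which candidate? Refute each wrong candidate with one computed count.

A: A1 gives 2 transactions, not 10
C: A2 gives 9 transactions, not 2
B: all counts match (10,2,9)

Answer: B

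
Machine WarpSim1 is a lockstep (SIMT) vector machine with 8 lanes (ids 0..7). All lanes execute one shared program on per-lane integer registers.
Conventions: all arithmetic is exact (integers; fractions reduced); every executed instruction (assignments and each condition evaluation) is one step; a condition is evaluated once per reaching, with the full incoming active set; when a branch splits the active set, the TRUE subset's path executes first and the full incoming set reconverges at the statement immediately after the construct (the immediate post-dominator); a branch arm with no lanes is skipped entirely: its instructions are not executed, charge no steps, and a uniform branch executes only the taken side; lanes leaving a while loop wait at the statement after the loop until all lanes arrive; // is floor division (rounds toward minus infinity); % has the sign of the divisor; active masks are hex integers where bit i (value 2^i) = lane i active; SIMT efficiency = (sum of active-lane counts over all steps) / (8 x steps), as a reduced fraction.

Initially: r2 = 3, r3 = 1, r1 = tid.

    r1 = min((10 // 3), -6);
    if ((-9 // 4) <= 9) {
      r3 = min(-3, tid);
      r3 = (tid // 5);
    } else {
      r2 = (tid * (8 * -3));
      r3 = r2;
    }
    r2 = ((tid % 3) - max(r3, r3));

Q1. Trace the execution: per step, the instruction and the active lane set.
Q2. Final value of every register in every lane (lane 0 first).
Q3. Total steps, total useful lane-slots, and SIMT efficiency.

step 0: r1 <- min((10 // 3), -6)     0xff
step 1: eval ((-9 // 4) <= 9)        0xff
step 2: r3 <- min(-3, tid)           0xff
step 3: r3 <- (tid // 5)             0xff
step 4: r2 <- ((tid % 3) - max(r3, r3)) 0xff

Answer: 5 steps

r2: 0,1,2,0,1,1,-1,0
r3: 0,0,0,0,0,1,1,1
r1: -6,-6,-6,-6,-6,-6,-6,-6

steps = 5; useful = 40; efficiency = 40/40 = 1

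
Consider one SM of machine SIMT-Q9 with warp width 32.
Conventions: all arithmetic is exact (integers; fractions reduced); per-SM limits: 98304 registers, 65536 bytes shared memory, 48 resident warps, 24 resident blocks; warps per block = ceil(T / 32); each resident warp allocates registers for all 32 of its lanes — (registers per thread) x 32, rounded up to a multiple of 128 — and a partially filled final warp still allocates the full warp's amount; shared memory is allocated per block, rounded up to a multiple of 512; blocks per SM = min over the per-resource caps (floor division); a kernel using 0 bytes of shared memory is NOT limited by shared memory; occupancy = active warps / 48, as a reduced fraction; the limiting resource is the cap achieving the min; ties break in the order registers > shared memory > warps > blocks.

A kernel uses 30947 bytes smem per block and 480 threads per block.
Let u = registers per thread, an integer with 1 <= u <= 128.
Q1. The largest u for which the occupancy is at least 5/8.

Answer: u = 100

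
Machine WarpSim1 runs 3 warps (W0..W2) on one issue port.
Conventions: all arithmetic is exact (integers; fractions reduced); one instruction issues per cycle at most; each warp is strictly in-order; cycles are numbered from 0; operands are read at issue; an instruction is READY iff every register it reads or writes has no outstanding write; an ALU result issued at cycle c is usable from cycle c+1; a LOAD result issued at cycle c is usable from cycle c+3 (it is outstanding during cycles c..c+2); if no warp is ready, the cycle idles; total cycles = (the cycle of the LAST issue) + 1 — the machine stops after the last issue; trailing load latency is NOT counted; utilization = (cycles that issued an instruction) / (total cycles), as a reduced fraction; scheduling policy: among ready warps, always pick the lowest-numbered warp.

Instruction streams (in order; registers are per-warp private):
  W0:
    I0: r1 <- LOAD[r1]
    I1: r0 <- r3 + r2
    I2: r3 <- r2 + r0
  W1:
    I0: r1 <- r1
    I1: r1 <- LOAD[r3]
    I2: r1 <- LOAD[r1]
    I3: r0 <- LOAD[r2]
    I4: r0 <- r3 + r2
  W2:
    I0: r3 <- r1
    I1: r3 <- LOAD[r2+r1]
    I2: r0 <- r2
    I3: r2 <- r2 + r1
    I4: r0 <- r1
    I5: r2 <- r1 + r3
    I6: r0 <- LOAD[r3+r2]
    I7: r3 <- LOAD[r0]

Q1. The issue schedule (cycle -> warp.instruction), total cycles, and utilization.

cycle 0: W0.I0
cycle 1: W0.I1
cycle 2: W0.I2
cycle 3: W1.I0
cycle 4: W1.I1
cycle 5: W2.I0
cycle 6: W2.I1
cycle 7: W1.I2
cycle 8: W1.I3
cycle 9: W2.I2
cycle 10: W2.I3
cycle 11: W1.I4
cycle 12: W2.I4
cycle 13: W2.I5
cycle 14: W2.I6
cycle 15: idle
cycle 16: idle
cycle 17: W2.I7

Answer: 18 cycles, utilization 8/9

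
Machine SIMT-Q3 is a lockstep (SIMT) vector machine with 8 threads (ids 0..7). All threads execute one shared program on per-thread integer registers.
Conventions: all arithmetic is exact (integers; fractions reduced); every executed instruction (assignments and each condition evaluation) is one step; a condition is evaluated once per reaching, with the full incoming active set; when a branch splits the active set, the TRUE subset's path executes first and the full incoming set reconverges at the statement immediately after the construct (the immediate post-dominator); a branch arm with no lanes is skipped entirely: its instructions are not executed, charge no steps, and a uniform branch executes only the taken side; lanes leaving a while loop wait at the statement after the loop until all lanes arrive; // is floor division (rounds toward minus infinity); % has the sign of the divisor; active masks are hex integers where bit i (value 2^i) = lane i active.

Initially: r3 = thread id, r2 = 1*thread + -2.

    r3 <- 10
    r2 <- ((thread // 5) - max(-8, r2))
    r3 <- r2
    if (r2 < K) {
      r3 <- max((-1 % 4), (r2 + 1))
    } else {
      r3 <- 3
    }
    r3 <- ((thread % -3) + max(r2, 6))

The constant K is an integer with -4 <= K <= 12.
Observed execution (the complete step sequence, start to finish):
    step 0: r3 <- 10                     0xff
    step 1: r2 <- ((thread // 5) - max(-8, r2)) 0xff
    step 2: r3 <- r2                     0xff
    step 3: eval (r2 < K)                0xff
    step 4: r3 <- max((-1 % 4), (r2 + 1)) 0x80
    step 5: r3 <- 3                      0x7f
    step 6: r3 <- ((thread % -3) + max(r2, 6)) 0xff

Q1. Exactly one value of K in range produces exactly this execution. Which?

Answer: K = -3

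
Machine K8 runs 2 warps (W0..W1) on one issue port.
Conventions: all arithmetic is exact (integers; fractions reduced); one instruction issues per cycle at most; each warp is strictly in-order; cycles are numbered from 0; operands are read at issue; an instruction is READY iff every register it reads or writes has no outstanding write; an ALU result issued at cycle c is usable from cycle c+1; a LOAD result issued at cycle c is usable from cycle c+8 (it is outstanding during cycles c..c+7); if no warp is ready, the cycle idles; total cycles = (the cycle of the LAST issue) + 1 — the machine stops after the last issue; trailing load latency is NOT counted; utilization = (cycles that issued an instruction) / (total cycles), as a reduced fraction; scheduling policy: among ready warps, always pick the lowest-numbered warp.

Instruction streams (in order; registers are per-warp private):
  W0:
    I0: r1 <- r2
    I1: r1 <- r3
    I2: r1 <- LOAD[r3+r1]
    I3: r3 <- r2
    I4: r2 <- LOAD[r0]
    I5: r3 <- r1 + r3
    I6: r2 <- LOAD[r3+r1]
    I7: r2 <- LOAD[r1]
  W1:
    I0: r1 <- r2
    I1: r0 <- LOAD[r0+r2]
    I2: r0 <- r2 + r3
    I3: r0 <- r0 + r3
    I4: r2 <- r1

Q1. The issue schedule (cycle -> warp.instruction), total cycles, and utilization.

cycle 0: W0.I0
cycle 1: W0.I1
cycle 2: W0.I2
cycle 3: W0.I3
cycle 4: W0.I4
cycle 5: W1.I0
cycle 6: W1.I1
cycle 7: idle
cycle 8: idle
cycle 9: idle
cycle 10: W0.I5
cycle 11: idle
cycle 12: W0.I6
cycle 13: idle
cycle 14: W1.I2
cycle 15: W1.I3
cycle 16: W1.I4
cycle 17: idle
cycle 18: idle
cycle 19: idle
cycle 20: W0.I7

Answer: 21 cycles, utilization 13/21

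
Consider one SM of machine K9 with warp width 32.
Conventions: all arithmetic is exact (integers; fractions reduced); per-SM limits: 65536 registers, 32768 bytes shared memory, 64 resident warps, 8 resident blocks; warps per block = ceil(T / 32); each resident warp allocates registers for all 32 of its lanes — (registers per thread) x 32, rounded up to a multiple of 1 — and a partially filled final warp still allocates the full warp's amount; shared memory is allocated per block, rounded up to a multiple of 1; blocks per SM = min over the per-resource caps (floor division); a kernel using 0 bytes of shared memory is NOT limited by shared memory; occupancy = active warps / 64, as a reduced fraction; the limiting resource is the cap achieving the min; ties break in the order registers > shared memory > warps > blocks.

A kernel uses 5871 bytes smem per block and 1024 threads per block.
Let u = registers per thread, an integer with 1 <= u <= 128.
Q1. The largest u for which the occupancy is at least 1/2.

Answer: u = 64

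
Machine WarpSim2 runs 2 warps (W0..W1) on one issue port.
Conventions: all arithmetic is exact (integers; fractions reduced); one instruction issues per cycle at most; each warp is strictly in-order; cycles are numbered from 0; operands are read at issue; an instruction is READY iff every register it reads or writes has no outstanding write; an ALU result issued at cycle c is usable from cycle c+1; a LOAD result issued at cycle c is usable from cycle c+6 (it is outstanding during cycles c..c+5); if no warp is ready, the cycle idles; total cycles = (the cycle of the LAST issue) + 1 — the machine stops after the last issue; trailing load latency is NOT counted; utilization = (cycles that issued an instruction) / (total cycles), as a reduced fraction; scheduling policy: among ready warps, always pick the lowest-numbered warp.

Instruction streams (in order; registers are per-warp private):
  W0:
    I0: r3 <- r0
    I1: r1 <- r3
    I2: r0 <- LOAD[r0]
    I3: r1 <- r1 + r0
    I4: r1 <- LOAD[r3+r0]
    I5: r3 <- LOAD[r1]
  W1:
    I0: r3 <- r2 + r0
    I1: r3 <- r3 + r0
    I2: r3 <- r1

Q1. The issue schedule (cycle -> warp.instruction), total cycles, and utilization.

cycle 0: W0.I0
cycle 1: W0.I1
cycle 2: W0.I2
cycle 3: W1.I0
cycle 4: W1.I1
cycle 5: W1.I2
cycle 6: idle
cycle 7: idle
cycle 8: W0.I3
cycle 9: W0.I4
cycle 10: idle
cycle 11: idle
cycle 12: idle
cycle 13: idle
cycle 14: idle
cycle 15: W0.I5

Answer: 16 cycles, utilization 9/16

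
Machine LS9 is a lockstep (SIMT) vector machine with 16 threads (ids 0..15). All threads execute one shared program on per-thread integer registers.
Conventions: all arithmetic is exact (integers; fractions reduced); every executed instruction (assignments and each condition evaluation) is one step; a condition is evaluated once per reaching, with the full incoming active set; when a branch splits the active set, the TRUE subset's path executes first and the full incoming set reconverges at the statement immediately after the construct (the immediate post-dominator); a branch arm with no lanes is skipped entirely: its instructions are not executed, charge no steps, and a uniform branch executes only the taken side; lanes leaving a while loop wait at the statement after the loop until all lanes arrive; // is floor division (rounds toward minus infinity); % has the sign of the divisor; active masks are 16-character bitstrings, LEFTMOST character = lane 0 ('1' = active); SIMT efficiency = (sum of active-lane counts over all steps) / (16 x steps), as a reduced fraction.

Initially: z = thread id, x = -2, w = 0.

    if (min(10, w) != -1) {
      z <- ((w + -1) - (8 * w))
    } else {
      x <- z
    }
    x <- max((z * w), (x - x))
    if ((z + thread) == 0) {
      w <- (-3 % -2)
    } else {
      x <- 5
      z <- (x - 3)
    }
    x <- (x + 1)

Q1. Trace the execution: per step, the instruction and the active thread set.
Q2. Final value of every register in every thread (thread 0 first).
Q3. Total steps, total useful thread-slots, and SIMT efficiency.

step 0: eval (min(10, w) != -1)      1111111111111111
step 1: z <- ((w + -1) - (8 * w))    1111111111111111
step 2: x <- max((z * w), (x - x))   1111111111111111
step 3: eval ((z + thread) == 0)     1111111111111111
step 4: w <- (-3 % -2)               0100000000000000
step 5: x <- 5                       1011111111111111
step 6: z <- (x - 3)                 1011111111111111
step 7: x <- (x + 1)                 1111111111111111

Answer: 8 steps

z: 2,-1,2,2,2,2,2,2,2,2,2,2,2,2,2,2
x: 6,1,6,6,6,6,6,6,6,6,6,6,6,6,6,6
w: 0,-1,0,0,0,0,0,0,0,0,0,0,0,0,0,0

steps = 8; useful = 111; efficiency = 111/128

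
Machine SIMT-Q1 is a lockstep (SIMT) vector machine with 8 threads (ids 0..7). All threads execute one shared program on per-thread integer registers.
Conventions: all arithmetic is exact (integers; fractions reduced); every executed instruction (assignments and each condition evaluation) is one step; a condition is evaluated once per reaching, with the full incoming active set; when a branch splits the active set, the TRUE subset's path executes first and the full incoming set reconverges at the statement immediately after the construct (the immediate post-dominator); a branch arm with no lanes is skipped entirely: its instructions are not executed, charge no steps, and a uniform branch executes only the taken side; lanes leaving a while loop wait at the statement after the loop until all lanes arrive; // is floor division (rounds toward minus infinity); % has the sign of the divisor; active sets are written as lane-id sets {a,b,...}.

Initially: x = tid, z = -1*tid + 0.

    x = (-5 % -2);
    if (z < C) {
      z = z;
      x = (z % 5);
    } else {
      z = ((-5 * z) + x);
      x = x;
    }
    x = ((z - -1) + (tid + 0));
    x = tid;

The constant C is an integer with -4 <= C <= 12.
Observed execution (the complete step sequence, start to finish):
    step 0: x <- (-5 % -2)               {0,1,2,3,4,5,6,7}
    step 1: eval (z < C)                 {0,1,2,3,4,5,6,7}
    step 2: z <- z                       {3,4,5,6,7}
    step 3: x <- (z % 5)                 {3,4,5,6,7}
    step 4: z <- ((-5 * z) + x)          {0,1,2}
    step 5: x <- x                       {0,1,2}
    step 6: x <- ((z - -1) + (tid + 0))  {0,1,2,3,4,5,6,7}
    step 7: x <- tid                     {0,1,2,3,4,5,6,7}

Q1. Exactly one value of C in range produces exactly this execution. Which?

Answer: C = -2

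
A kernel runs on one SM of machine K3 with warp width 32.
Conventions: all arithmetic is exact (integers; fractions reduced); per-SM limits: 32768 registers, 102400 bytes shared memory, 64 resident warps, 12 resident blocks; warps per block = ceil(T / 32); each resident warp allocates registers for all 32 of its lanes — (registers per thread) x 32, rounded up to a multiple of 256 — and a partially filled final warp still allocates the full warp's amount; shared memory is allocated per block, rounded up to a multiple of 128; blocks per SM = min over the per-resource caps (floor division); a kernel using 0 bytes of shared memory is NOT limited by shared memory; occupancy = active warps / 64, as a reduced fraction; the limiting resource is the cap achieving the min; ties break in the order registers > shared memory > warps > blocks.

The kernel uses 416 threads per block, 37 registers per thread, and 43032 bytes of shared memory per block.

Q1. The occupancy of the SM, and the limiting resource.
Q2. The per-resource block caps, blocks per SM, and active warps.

Answer: occupancy 13/64, limited by registers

registers: 1 block
shared memory: 2 blocks
warps: 4 blocks
blocks: 12 blocks

Answer: 1 block, 13 active warps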